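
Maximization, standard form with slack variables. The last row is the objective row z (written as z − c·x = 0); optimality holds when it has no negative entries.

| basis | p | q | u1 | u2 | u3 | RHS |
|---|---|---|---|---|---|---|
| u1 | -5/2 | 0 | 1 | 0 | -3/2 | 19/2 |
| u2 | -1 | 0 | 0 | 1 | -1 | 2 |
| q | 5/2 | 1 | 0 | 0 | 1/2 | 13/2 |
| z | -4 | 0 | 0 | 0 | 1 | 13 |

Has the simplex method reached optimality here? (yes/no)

The z-row has a negative entry -4 in column p, so it is not optimal.

no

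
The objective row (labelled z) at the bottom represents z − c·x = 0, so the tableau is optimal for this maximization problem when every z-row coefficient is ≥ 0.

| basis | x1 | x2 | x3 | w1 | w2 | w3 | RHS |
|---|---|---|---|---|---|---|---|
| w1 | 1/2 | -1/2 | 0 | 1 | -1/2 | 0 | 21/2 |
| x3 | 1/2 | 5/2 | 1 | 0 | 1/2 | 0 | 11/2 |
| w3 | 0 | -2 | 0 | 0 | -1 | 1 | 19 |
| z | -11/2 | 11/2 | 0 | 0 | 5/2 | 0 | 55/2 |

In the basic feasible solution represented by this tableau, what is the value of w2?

0

w2 is not in the basis, so in the current basic feasible solution w2 = 0.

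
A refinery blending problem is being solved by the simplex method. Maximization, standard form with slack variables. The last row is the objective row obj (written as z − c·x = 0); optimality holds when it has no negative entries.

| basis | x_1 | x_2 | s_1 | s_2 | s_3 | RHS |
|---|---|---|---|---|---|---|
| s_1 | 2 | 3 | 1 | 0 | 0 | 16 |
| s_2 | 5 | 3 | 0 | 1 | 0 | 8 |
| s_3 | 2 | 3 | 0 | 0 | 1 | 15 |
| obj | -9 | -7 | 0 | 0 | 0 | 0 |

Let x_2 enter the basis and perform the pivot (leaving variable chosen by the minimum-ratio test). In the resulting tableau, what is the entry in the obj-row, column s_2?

7/3

Ratio test on column x_2 — row 1: 16/3 = 16/3; row 2: 8/3 = 8/3; row 3: 15/3 = 5. Minimum is 8/3 at row 2 (s_2 leaves); pivot element 3.
Divide row 2 by 3; eliminate column x_2 from the other rows.
obj-row update in column s_2: 0 − (-7)·(1/3) = 7/3.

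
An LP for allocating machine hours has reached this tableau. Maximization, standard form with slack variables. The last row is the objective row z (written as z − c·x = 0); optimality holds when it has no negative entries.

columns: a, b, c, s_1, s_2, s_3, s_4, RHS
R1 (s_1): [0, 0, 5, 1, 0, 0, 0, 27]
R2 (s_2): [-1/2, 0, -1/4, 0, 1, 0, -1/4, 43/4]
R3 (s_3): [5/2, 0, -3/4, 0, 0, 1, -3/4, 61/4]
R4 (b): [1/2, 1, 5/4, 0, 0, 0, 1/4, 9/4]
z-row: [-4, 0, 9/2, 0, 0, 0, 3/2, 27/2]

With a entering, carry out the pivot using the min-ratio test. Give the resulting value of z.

63/2

Ratio test on column a — row 1: entry 0 ≤ 0; row 2: entry -1/2 ≤ 0; row 3: (61/4)/(5/2) = 61/10; row 4: (9/4)/(1/2) = 9/2. Minimum is 9/2 at row 4 (b leaves); pivot element 1/2.
Pivot on row 4; the z-row RHS becomes 27/2 − (-4)·(9/2) = 63/2.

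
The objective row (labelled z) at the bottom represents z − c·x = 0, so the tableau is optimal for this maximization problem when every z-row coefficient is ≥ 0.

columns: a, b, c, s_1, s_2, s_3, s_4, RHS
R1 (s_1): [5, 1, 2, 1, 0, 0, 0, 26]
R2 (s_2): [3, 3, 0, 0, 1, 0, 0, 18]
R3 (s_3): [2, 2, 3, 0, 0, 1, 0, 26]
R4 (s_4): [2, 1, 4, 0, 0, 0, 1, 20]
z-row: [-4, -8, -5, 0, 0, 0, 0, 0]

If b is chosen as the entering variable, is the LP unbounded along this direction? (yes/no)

Column b has positive entries in row(s) 1, 2, 3, 4, so the ratio test bounds it — not unbounded.

no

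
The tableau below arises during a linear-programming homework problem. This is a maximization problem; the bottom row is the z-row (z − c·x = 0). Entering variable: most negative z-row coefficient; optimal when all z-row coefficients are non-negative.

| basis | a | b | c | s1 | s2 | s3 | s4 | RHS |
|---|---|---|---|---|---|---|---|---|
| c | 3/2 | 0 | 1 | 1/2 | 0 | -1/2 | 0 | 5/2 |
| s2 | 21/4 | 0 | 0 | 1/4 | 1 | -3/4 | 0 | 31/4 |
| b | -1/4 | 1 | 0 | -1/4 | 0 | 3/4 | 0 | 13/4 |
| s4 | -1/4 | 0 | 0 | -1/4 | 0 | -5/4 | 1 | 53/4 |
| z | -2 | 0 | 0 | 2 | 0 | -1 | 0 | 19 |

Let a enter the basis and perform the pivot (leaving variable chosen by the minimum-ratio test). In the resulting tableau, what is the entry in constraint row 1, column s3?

Ratio test on column a — row 1: (5/2)/(3/2) = 5/3; row 2: (31/4)/(21/4) = 31/21; row 3: entry -1/4 ≤ 0; row 4: entry -1/4 ≤ 0. Minimum is 31/21 at row 2 (s2 leaves); pivot element 21/4.
Divide row 2 by 21/4; eliminate column a from the other rows.
Row 1 update in column s3: -1/2 − (3/2)·(-1/7) = -2/7.

-2/7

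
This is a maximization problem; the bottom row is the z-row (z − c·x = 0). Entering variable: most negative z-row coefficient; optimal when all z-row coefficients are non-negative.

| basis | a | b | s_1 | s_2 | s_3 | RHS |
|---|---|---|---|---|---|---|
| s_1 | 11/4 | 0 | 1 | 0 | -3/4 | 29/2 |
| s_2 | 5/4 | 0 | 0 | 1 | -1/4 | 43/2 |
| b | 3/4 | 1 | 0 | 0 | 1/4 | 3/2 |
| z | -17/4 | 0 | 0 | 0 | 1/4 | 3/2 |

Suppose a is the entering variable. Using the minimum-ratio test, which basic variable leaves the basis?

Column a entries and ratios — s_1: (29/2)/(11/4) = 58/11; s_2: (43/2)/(5/4) = 86/5; b: (3/2)/(3/4) = 2.
Smallest ratio is 2 in the row of b, so b leaves.

b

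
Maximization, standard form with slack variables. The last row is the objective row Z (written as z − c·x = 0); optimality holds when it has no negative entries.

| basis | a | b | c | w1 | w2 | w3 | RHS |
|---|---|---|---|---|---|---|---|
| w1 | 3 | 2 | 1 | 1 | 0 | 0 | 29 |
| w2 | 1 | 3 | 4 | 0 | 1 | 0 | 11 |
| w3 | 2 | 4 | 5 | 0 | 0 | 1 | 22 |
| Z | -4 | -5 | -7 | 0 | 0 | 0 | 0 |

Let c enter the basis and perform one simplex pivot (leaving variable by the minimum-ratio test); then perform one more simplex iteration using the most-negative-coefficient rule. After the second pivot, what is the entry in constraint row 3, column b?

-1/11

Ratio test on column c — row 1: 29/1 = 29; row 2: 11/4 = 11/4; row 3: 22/5 = 22/5. Minimum is 11/4 at row 2 (w2 leaves); pivot element 4.
Divide row 2 by 4; eliminate column c from the other rows.
Second iteration: most negative Z-row entry is -9/4 in column a, so a enters.
Ratio test on column a — row 1: (105/4)/(11/4) = 105/11; row 2: (11/4)/(1/4) = 11; row 3: (33/4)/(3/4) = 11. Minimum is 105/11 at row 1 (w1 leaves); pivot element 11/4.
Divide row 1 by 11/4; eliminate column a from the other rows.
After both pivots, the entry at constraint row 3, column b is -1/11.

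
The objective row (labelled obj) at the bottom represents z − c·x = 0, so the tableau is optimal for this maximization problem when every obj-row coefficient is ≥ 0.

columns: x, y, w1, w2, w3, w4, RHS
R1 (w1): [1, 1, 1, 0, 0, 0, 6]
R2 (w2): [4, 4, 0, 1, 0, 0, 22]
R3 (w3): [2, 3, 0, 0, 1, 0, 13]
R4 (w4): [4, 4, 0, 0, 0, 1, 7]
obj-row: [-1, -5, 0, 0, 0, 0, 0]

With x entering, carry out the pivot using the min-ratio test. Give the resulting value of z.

Ratio test on column x — row 1: 6/1 = 6; row 2: 22/4 = 11/2; row 3: 13/2 = 13/2; row 4: 7/4 = 7/4. Minimum is 7/4 at row 4 (w4 leaves); pivot element 4.
Pivot on row 4; the obj-row RHS becomes 0 − (-1)·(7/4) = 7/4.

7/4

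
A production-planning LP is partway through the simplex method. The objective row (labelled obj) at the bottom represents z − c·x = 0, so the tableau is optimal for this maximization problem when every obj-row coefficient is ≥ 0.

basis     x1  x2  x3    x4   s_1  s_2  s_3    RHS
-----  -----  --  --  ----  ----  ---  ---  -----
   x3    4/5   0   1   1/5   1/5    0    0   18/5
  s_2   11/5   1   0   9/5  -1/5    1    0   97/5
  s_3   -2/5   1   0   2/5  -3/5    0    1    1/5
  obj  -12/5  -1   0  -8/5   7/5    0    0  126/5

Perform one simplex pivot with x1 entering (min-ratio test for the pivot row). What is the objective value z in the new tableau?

36

Ratio test on column x1 — row 1: (18/5)/(4/5) = 9/2; row 2: (97/5)/(11/5) = 97/11; row 3: entry -2/5 ≤ 0. Minimum is 9/2 at row 1 (x3 leaves); pivot element 4/5.
Pivot on row 1; the obj-row RHS becomes 126/5 − (-12/5)·(9/2) = 36.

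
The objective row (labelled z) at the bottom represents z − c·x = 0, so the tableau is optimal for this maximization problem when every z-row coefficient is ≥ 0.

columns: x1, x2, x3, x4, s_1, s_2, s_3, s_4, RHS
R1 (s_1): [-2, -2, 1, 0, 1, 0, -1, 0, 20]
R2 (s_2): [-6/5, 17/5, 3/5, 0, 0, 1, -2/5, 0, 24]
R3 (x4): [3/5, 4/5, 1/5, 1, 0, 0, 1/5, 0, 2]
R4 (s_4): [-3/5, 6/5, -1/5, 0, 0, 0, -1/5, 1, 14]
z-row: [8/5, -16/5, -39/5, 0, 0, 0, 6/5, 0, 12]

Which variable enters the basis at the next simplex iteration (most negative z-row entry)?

x3

Negative z-row entries: x2: -16/5, x3: -39/5.
The most negative is -39/5 in column x3, so x3 enters.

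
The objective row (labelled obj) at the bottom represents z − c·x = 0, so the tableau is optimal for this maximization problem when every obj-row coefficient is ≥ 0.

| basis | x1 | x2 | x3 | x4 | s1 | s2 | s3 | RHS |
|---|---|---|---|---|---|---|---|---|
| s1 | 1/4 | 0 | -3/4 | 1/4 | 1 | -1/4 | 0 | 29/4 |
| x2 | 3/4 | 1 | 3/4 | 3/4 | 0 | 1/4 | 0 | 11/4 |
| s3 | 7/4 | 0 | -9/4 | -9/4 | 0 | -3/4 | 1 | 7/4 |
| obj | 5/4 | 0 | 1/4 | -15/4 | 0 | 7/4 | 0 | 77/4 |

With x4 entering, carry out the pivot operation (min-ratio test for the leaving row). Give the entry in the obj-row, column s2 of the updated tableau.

Ratio test on column x4 — row 1: (29/4)/(1/4) = 29; row 2: (11/4)/(3/4) = 11/3; row 3: entry -9/4 ≤ 0. Minimum is 11/3 at row 2 (x2 leaves); pivot element 3/4.
Divide row 2 by 3/4; eliminate column x4 from the other rows.
obj-row update in column s2: 7/4 − (-15/4)·(1/3) = 3.

3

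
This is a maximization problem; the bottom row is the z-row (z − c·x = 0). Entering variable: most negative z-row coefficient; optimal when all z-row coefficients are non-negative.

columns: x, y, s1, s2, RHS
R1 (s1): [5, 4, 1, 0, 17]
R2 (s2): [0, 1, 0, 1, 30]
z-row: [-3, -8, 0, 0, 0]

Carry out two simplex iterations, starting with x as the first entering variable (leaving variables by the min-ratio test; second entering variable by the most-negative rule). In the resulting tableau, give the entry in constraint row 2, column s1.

-1/4

Ratio test on column x — row 1: 17/5 = 17/5; row 2: entry 0 ≤ 0. Minimum is 17/5 at row 1 (s1 leaves); pivot element 5.
Divide row 1 by 5; eliminate column x from the other rows.
Second iteration: most negative z-row entry is -28/5 in column y, so y enters.
Ratio test on column y — row 1: (17/5)/(4/5) = 17/4; row 2: 30/1 = 30. Minimum is 17/4 at row 1 (x leaves); pivot element 4/5.
Divide row 1 by 4/5; eliminate column y from the other rows.
After both pivots, the entry at constraint row 2, column s1 is -1/4.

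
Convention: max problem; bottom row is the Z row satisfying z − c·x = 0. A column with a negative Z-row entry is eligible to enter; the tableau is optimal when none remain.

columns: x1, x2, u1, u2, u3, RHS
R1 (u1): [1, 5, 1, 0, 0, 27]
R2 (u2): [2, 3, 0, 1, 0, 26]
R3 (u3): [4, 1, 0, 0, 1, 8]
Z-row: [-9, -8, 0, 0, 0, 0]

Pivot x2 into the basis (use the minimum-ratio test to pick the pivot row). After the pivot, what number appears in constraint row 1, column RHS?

Ratio test on column x2 — row 1: 27/5 = 27/5; row 2: 26/3 = 26/3; row 3: 8/1 = 8. Minimum is 27/5 at row 1 (u1 leaves); pivot element 5.
Divide row 1 by 5; eliminate column x2 from the other rows.
In the new row 1, the RHS entry is the old entry divided by the pivot: 27/5 = 27/5.

27/5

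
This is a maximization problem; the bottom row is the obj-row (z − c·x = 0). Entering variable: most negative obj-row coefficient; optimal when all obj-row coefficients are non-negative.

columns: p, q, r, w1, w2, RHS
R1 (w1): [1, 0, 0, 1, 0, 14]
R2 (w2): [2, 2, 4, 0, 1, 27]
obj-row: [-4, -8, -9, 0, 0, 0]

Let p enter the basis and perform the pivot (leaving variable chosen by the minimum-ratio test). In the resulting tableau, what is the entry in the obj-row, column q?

Ratio test on column p — row 1: 14/1 = 14; row 2: 27/2 = 27/2. Minimum is 27/2 at row 2 (w2 leaves); pivot element 2.
Divide row 2 by 2; eliminate column p from the other rows.
obj-row update in column q: -8 − (-4)·1 = -4.

-4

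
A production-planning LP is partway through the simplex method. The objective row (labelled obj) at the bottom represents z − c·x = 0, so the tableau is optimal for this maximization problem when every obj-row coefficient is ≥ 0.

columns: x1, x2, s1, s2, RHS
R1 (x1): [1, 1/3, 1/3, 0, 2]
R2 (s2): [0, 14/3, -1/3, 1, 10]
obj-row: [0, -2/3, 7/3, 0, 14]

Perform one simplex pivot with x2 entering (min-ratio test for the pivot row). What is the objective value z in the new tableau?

108/7

Ratio test on column x2 — row 1: 2/(1/3) = 6; row 2: 10/(14/3) = 15/7. Minimum is 15/7 at row 2 (s2 leaves); pivot element 14/3.
Pivot on row 2; the obj-row RHS becomes 14 − (-2/3)·(15/7) = 108/7.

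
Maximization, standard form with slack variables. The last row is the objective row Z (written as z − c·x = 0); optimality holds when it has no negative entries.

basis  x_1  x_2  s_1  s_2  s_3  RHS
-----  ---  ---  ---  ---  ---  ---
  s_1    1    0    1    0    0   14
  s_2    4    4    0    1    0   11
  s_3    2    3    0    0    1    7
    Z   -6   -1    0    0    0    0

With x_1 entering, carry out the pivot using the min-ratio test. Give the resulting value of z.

Ratio test on column x_1 — row 1: 14/1 = 14; row 2: 11/4 = 11/4; row 3: 7/2 = 7/2. Minimum is 11/4 at row 2 (s_2 leaves); pivot element 4.
Pivot on row 2; the Z-row RHS becomes 0 − (-6)·(11/4) = 33/2.

33/2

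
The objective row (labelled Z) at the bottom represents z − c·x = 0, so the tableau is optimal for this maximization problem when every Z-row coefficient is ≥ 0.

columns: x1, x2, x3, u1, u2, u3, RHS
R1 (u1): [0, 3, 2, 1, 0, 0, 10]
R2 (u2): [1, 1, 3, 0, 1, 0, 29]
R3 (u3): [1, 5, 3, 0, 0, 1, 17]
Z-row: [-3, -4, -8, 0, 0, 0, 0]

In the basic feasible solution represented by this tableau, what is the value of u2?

29

u2 is basic (row 2); its value is the RHS of that row, 29.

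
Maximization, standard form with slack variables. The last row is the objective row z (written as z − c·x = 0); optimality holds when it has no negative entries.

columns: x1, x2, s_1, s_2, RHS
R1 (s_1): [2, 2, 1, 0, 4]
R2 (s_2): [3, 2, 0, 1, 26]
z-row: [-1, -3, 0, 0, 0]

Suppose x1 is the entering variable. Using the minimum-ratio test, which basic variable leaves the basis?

s_1

Column x1 entries and ratios — s_1: 4/2 = 2; s_2: 26/3 = 26/3.
Smallest ratio is 2 in the row of s_1, so s_1 leaves.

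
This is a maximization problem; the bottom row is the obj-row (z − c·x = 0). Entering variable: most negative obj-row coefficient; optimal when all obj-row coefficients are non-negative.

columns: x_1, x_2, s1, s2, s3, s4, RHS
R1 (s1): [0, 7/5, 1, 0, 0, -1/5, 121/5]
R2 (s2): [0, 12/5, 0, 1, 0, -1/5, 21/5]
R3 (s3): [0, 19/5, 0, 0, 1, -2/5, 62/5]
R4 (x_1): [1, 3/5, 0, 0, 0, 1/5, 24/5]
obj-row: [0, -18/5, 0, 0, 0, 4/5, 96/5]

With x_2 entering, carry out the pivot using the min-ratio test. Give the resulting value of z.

Ratio test on column x_2 — row 1: (121/5)/(7/5) = 121/7; row 2: (21/5)/(12/5) = 7/4; row 3: (62/5)/(19/5) = 62/19; row 4: (24/5)/(3/5) = 8. Minimum is 7/4 at row 2 (s2 leaves); pivot element 12/5.
Pivot on row 2; the obj-row RHS becomes 96/5 − (-18/5)·(7/4) = 51/2.

51/2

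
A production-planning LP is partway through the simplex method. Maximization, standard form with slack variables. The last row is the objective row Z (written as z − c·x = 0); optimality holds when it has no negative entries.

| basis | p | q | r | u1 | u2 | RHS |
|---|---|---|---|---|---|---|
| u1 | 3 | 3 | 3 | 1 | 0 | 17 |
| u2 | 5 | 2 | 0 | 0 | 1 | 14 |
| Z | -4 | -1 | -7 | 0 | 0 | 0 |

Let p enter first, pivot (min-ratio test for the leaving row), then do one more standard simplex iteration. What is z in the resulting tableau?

469/15

Ratio test on column p — row 1: 17/3 = 17/3; row 2: 14/5 = 14/5. Minimum is 14/5 at row 2 (u2 leaves); pivot element 5.
Pivot on row 2; the Z-row RHS becomes 0 − (-4)·(14/5) = 56/5.
Next entering variable (most negative Z-row entry -7): r.
Ratio test on column r — row 1: (43/5)/3 = 43/15; row 2: entry 0 ≤ 0. Minimum is 43/15 at row 1 (u1 leaves); pivot element 3.
After the second pivot the Z-row RHS is 56/5 − (-7)·(43/15) = 469/15.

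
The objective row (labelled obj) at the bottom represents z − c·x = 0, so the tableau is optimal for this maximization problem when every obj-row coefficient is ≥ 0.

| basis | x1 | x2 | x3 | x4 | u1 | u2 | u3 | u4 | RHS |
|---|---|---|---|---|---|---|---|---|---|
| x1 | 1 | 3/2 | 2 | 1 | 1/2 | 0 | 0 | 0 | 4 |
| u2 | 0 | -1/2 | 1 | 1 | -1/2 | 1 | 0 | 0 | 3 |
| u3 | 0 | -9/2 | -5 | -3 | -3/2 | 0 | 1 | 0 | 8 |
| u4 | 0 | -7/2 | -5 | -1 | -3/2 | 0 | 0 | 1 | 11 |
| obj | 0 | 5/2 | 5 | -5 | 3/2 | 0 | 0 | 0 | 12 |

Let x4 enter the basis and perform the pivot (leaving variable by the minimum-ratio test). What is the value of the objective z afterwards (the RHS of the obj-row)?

27

Ratio test on column x4 — row 1: 4/1 = 4; row 2: 3/1 = 3; row 3: entry -3 ≤ 0; row 4: entry -1 ≤ 0. Minimum is 3 at row 2 (u2 leaves); pivot element 1.
Pivot on row 2; the obj-row RHS becomes 12 − (-5)·3 = 27.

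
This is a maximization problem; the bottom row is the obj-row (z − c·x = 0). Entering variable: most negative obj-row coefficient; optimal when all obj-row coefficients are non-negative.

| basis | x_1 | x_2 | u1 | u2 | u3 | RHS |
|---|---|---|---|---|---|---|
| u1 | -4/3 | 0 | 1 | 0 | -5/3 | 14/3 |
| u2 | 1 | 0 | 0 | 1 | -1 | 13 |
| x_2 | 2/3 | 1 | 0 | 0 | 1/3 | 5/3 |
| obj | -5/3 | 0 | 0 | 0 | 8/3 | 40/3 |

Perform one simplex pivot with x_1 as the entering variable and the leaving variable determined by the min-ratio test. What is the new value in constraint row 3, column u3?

Ratio test on column x_1 — row 1: entry -4/3 ≤ 0; row 2: 13/1 = 13; row 3: (5/3)/(2/3) = 5/2. Minimum is 5/2 at row 3 (x_2 leaves); pivot element 2/3.
Divide row 3 by 2/3; eliminate column x_1 from the other rows.
In the new row 3, the u3 entry is the old entry divided by the pivot: (1/3)/(2/3) = 1/2.

1/2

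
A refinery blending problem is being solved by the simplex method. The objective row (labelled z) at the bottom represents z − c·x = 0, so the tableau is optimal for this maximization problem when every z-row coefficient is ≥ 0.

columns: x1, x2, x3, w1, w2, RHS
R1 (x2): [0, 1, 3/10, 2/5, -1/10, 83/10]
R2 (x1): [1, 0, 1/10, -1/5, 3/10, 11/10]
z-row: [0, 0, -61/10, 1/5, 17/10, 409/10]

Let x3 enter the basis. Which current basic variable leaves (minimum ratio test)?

Column x3 entries and ratios — x2: (83/10)/(3/10) = 83/3; x1: (11/10)/(1/10) = 11.
Smallest ratio is 11 in the row of x1, so x1 leaves.

x1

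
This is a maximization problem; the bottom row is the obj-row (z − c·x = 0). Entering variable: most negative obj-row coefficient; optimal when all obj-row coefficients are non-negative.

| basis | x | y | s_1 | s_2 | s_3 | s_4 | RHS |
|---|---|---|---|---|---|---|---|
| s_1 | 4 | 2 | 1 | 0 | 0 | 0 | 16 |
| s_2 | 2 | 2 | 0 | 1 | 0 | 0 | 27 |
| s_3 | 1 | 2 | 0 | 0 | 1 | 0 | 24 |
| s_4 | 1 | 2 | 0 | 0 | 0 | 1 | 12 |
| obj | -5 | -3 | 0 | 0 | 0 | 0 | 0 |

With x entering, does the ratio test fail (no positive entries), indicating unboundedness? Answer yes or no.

Column x has positive entries in row(s) 1, 2, 3, 4, so the ratio test bounds it — not unbounded.

no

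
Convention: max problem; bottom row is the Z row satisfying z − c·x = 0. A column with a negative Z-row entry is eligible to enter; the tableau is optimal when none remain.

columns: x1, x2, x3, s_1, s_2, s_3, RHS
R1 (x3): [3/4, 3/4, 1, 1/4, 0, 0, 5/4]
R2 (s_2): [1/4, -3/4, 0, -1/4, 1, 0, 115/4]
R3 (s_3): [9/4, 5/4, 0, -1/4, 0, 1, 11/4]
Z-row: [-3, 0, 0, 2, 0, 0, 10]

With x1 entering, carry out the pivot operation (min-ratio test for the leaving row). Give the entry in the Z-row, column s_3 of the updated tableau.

Ratio test on column x1 — row 1: (5/4)/(3/4) = 5/3; row 2: (115/4)/(1/4) = 115; row 3: (11/4)/(9/4) = 11/9. Minimum is 11/9 at row 3 (s_3 leaves); pivot element 9/4.
Divide row 3 by 9/4; eliminate column x1 from the other rows.
Z-row update in column s_3: 0 − (-3)·(4/9) = 4/3.

4/3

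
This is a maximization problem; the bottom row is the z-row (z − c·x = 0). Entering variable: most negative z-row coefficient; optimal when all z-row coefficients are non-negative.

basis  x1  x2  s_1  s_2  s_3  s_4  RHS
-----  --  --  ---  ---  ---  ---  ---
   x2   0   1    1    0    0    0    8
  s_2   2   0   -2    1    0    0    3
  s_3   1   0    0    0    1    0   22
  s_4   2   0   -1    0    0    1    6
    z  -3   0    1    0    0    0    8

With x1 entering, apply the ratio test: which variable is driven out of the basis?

s_2

Column x1 entries and ratios — x2: 0 ≤ 0, skip; s_2: 3/2 = 3/2; s_3: 22/1 = 22; s_4: 6/2 = 3.
Smallest ratio is 3/2 in the row of s_2, so s_2 leaves.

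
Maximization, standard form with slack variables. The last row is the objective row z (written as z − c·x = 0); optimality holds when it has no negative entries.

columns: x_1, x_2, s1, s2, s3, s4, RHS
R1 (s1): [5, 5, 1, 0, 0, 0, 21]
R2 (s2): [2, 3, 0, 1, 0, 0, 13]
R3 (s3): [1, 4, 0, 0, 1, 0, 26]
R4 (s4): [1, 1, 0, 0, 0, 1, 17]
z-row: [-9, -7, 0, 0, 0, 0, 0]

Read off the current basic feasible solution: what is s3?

26

s3 is basic (row 3); its value is the RHS of that row, 26.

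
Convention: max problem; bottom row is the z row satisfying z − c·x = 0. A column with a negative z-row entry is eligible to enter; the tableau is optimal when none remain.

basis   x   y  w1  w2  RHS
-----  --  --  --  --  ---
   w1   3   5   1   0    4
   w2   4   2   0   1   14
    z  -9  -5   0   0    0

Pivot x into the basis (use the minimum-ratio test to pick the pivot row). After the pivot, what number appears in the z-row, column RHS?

Ratio test on column x — row 1: 4/3 = 4/3; row 2: 14/4 = 7/2. Minimum is 4/3 at row 1 (w1 leaves); pivot element 3.
Divide row 1 by 3; eliminate column x from the other rows.
z-row update in column RHS: 0 − (-9)·(4/3) = 12.

12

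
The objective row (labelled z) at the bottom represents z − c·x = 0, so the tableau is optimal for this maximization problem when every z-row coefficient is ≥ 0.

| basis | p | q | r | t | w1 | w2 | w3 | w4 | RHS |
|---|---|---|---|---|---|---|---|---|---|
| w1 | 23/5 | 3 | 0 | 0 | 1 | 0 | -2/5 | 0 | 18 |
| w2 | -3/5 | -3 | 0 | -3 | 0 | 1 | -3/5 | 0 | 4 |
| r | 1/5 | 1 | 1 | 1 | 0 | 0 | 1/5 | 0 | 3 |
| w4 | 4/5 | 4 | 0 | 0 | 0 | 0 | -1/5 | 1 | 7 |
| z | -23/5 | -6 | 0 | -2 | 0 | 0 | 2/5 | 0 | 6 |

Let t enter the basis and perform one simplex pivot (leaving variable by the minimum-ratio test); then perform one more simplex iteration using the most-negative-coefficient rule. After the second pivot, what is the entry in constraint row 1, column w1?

5/23

Ratio test on column t — row 1: entry 0 ≤ 0; row 2: entry -3 ≤ 0; row 3: 3/1 = 3; row 4: entry 0 ≤ 0. Minimum is 3 at row 3 (r leaves); pivot element 1.
Divide row 3 by 1; eliminate column t from the other rows.
Second iteration: most negative z-row entry is -21/5 in column p, so p enters.
Ratio test on column p — row 1: 18/(23/5) = 90/23; row 2: entry 0 ≤ 0; row 3: 3/(1/5) = 15; row 4: 7/(4/5) = 35/4. Minimum is 90/23 at row 1 (w1 leaves); pivot element 23/5.
Divide row 1 by 23/5; eliminate column p from the other rows.
After both pivots, the entry at constraint row 1, column w1 is 5/23.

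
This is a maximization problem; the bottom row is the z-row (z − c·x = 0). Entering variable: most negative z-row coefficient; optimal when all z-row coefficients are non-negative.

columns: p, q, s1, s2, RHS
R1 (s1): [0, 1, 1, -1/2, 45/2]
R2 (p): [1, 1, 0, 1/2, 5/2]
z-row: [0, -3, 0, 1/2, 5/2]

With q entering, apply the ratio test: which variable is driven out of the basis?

p

Column q entries and ratios — s1: (45/2)/1 = 45/2; p: (5/2)/1 = 5/2.
Smallest ratio is 5/2 in the row of p, so p leaves.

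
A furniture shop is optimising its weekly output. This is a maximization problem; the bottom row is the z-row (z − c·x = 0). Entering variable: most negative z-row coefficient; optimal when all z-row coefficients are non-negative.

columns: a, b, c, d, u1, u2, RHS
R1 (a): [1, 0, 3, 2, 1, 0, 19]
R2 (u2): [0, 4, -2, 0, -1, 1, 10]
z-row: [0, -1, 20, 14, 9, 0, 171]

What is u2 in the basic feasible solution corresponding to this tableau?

10

u2 is basic (row 2); its value is the RHS of that row, 10.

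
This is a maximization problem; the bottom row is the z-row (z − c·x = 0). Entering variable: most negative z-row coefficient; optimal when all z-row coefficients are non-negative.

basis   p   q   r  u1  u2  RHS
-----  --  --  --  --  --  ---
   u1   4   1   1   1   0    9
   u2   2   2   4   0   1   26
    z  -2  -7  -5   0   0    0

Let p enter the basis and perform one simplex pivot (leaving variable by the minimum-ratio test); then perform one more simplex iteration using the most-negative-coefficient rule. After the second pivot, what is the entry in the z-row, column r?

2

Ratio test on column p — row 1: 9/4 = 9/4; row 2: 26/2 = 13. Minimum is 9/4 at row 1 (u1 leaves); pivot element 4.
Divide row 1 by 4; eliminate column p from the other rows.
Second iteration: most negative z-row entry is -13/2 in column q, so q enters.
Ratio test on column q — row 1: (9/4)/(1/4) = 9; row 2: (43/2)/(3/2) = 43/3. Minimum is 9 at row 1 (p leaves); pivot element 1/4.
Divide row 1 by 1/4; eliminate column q from the other rows.
After both pivots, the entry at the z-row, column r is 2.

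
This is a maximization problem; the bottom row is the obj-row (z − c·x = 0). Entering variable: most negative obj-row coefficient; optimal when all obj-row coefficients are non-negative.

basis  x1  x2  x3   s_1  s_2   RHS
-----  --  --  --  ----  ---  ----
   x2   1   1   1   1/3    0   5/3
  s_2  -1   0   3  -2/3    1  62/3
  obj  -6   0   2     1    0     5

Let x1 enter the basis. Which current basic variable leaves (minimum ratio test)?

Column x1 entries and ratios — x2: (5/3)/1 = 5/3; s_2: -1 ≤ 0, skip.
Smallest ratio is 5/3 in the row of x2, so x2 leaves.

x2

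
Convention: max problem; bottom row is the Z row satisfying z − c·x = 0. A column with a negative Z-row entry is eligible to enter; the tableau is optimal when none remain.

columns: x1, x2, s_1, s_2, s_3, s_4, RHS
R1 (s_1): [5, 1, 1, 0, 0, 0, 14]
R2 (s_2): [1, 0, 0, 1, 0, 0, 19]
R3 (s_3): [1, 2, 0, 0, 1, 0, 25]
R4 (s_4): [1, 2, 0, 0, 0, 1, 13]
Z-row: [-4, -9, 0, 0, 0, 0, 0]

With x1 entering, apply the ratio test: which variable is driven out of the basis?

Column x1 entries and ratios — s_1: 14/5 = 14/5; s_2: 19/1 = 19; s_3: 25/1 = 25; s_4: 13/1 = 13.
Smallest ratio is 14/5 in the row of s_1, so s_1 leaves.

s_1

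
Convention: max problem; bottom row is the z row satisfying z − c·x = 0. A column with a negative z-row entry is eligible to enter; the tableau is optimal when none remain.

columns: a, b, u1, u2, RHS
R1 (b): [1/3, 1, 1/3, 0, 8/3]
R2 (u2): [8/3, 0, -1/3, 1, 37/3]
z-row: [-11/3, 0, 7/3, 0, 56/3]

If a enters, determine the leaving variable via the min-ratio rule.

u2

Column a entries and ratios — b: (8/3)/(1/3) = 8; u2: (37/3)/(8/3) = 37/8.
Smallest ratio is 37/8 in the row of u2, so u2 leaves.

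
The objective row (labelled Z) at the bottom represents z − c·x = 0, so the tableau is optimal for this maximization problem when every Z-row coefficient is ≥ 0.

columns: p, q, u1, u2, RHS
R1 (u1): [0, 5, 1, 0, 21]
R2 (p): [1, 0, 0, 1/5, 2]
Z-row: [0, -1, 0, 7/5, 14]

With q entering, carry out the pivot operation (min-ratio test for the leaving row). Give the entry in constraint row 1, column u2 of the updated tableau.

Ratio test on column q — row 1: 21/5 = 21/5; row 2: entry 0 ≤ 0. Minimum is 21/5 at row 1 (u1 leaves); pivot element 5.
Divide row 1 by 5; eliminate column q from the other rows.
In the new row 1, the u2 entry is the old entry divided by the pivot: 0/5 = 0.

0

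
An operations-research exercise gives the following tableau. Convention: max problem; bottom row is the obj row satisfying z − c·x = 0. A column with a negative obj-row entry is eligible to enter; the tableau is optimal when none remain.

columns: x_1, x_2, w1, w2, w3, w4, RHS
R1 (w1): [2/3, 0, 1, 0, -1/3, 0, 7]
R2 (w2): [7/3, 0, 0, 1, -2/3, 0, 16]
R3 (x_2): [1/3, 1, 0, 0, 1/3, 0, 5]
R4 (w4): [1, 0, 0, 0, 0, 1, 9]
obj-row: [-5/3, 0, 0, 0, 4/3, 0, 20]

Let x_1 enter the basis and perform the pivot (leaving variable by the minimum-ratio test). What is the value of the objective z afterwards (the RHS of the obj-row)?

220/7

Ratio test on column x_1 — row 1: 7/(2/3) = 21/2; row 2: 16/(7/3) = 48/7; row 3: 5/(1/3) = 15; row 4: 9/1 = 9. Minimum is 48/7 at row 2 (w2 leaves); pivot element 7/3.
Pivot on row 2; the obj-row RHS becomes 20 − (-5/3)·(48/7) = 220/7.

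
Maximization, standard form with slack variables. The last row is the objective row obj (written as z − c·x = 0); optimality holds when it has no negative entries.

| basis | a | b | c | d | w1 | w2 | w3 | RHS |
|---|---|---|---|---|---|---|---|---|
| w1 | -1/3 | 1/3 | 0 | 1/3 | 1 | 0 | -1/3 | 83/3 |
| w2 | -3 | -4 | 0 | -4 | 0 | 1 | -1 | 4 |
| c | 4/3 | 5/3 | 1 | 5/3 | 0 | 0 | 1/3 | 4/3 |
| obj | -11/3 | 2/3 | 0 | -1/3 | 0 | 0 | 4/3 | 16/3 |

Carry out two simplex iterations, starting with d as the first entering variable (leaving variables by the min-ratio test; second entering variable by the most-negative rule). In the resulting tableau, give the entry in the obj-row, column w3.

9/4

Ratio test on column d — row 1: (83/3)/(1/3) = 83; row 2: entry -4 ≤ 0; row 3: (4/3)/(5/3) = 4/5. Minimum is 4/5 at row 3 (c leaves); pivot element 5/3.
Divide row 3 by 5/3; eliminate column d from the other rows.
Second iteration: most negative obj-row entry is -17/5 in column a, so a enters.
Ratio test on column a — row 1: entry -3/5 ≤ 0; row 2: (36/5)/(1/5) = 36; row 3: (4/5)/(4/5) = 1. Minimum is 1 at row 3 (d leaves); pivot element 4/5.
Divide row 3 by 4/5; eliminate column a from the other rows.
After both pivots, the entry at the obj-row, column w3 is 9/4.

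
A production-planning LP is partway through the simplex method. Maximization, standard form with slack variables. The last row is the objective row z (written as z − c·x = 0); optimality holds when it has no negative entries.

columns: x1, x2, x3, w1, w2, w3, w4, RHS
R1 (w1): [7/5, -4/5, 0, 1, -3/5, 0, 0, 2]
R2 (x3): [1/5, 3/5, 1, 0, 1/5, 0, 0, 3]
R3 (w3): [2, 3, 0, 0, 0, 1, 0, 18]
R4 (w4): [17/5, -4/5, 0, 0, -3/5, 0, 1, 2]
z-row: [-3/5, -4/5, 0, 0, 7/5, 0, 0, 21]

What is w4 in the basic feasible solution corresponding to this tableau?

w4 is basic (row 4); its value is the RHS of that row, 2.

2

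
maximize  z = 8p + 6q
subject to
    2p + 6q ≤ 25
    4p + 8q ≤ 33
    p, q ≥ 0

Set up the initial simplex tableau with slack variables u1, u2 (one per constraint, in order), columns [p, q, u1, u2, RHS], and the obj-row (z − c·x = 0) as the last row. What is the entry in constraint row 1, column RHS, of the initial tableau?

The RHS of constraint 1 is b_1 = 25.

25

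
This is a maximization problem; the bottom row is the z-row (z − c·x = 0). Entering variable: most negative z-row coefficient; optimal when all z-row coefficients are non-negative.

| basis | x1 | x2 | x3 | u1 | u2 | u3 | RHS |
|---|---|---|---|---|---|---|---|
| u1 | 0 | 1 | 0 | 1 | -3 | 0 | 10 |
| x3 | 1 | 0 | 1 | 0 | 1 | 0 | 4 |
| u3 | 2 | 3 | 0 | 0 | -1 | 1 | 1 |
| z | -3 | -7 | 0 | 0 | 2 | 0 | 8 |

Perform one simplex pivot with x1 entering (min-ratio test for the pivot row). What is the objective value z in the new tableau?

Ratio test on column x1 — row 1: entry 0 ≤ 0; row 2: 4/1 = 4; row 3: 1/2 = 1/2. Minimum is 1/2 at row 3 (u3 leaves); pivot element 2.
Pivot on row 3; the z-row RHS becomes 8 − (-3)·(1/2) = 19/2.

19/2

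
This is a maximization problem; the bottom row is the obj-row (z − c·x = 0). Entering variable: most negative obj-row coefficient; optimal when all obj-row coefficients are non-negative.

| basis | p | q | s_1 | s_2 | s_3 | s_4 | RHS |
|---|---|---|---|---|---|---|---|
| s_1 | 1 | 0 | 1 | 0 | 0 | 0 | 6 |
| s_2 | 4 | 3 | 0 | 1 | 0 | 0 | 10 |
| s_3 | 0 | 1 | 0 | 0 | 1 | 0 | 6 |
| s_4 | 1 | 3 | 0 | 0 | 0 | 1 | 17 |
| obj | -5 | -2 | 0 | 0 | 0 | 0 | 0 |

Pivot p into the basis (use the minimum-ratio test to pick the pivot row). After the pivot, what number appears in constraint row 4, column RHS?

Ratio test on column p — row 1: 6/1 = 6; row 2: 10/4 = 5/2; row 3: entry 0 ≤ 0; row 4: 17/1 = 17. Minimum is 5/2 at row 2 (s_2 leaves); pivot element 4.
Divide row 2 by 4; eliminate column p from the other rows.
Row 4 update in column RHS: 17 − 1·(5/2) = 29/2.

29/2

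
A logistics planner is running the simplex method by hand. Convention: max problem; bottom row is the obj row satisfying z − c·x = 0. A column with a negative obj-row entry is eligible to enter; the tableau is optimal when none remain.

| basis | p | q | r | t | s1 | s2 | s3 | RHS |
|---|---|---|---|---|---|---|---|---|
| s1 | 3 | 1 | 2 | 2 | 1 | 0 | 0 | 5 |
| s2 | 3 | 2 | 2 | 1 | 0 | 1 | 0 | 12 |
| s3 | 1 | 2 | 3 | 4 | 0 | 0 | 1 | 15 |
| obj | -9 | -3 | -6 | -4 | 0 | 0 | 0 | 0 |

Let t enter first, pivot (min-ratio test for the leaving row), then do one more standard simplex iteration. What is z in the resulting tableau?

Ratio test on column t — row 1: 5/2 = 5/2; row 2: 12/1 = 12; row 3: 15/4 = 15/4. Minimum is 5/2 at row 1 (s1 leaves); pivot element 2.
Pivot on row 1; the obj-row RHS becomes 0 − (-4)·(5/2) = 10.
Next entering variable (most negative obj-row entry -3): p.
Ratio test on column p — row 1: (5/2)/(3/2) = 5/3; row 2: (19/2)/(3/2) = 19/3; row 3: entry -5 ≤ 0. Minimum is 5/3 at row 1 (t leaves); pivot element 3/2.
After the second pivot the obj-row RHS is 10 − (-3)·(5/3) = 15.

15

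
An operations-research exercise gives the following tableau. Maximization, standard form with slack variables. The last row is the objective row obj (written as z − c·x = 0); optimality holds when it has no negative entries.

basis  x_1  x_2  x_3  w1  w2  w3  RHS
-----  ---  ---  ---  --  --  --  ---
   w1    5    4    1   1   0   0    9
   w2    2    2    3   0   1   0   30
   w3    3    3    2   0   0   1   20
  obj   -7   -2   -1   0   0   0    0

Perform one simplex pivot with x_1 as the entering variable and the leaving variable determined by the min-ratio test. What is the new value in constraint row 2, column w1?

-2/5

Ratio test on column x_1 — row 1: 9/5 = 9/5; row 2: 30/2 = 15; row 3: 20/3 = 20/3. Minimum is 9/5 at row 1 (w1 leaves); pivot element 5.
Divide row 1 by 5; eliminate column x_1 from the other rows.
Row 2 update in column w1: 0 − 2·(1/5) = -2/5.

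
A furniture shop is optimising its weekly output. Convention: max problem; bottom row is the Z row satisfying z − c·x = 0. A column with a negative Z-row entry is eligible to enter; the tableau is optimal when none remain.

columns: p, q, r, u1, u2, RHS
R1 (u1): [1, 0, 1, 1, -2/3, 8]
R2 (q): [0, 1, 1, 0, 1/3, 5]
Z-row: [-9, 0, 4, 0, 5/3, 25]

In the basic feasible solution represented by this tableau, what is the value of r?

0

r is not in the basis, so in the current basic feasible solution r = 0.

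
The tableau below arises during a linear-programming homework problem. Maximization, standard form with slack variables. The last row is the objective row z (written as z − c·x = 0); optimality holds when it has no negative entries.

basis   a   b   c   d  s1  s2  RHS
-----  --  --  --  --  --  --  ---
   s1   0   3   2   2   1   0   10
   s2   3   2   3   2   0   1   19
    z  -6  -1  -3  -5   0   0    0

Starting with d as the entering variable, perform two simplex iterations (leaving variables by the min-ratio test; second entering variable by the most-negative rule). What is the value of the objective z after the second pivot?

43

Ratio test on column d — row 1: 10/2 = 5; row 2: 19/2 = 19/2. Minimum is 5 at row 1 (s1 leaves); pivot element 2.
Pivot on row 1; the z-row RHS becomes 0 − (-5)·5 = 25.
Next entering variable (most negative z-row entry -6): a.
Ratio test on column a — row 1: entry 0 ≤ 0; row 2: 9/3 = 3. Minimum is 3 at row 2 (s2 leaves); pivot element 3.
After the second pivot the z-row RHS is 25 − (-6)·3 = 43.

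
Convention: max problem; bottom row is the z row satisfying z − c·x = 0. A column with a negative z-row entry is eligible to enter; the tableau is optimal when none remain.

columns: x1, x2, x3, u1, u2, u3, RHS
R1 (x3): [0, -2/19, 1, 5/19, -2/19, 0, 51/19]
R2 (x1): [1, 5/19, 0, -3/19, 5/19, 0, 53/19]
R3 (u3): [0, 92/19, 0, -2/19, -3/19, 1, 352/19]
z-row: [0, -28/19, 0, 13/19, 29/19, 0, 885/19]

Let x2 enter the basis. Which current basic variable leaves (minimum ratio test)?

u3

Column x2 entries and ratios — x3: -2/19 ≤ 0, skip; x1: (53/19)/(5/19) = 53/5; u3: (352/19)/(92/19) = 88/23.
Smallest ratio is 88/23 in the row of u3, so u3 leaves.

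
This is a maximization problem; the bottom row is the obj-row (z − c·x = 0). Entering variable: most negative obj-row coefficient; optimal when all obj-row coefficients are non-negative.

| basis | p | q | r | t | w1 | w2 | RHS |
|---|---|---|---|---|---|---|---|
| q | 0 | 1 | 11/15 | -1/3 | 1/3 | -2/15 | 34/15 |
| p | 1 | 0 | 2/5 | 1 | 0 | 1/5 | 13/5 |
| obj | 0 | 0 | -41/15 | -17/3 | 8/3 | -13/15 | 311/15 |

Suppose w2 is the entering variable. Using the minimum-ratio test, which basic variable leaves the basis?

p

Column w2 entries and ratios — q: -2/15 ≤ 0, skip; p: (13/5)/(1/5) = 13.
Smallest ratio is 13 in the row of p, so p leaves.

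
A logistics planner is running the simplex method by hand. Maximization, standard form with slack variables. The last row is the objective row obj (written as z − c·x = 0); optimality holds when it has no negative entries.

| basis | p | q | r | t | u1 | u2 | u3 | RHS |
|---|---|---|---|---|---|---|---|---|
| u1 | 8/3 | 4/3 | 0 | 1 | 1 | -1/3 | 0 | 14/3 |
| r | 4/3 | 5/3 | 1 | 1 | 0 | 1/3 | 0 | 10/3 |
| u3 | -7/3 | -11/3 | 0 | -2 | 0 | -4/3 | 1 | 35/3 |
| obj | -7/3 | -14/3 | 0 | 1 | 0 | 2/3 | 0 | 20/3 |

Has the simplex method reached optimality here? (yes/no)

The obj-row has a negative entry -14/3 in column q, so it is not optimal.

no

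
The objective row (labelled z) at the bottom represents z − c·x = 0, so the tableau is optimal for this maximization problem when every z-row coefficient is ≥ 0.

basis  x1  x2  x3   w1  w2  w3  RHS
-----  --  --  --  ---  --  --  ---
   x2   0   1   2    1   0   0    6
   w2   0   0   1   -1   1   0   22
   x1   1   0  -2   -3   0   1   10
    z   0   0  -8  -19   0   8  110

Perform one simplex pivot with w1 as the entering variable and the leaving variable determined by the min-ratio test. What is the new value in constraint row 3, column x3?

Ratio test on column w1 — row 1: 6/1 = 6; row 2: entry -1 ≤ 0; row 3: entry -3 ≤ 0. Minimum is 6 at row 1 (x2 leaves); pivot element 1.
Divide row 1 by 1; eliminate column w1 from the other rows.
Row 3 update in column x3: -2 − (-3)·2 = 4.

4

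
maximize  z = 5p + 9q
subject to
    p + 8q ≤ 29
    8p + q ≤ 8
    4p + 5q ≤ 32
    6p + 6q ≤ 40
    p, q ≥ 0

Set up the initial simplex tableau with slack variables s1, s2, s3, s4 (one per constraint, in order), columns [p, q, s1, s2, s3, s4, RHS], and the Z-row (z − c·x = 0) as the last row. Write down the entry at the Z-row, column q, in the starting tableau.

The Z-row carries the negated objective coefficients: the q entry is -9.

-9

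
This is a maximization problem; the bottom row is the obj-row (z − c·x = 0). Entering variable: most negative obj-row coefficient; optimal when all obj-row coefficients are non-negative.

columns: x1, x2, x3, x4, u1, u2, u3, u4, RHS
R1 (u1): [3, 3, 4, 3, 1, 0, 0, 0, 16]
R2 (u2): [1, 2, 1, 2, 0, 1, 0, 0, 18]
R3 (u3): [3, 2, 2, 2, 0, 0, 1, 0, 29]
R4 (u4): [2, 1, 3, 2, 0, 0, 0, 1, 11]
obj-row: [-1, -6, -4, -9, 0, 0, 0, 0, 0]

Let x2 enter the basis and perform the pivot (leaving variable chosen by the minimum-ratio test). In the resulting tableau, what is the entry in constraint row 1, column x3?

Ratio test on column x2 — row 1: 16/3 = 16/3; row 2: 18/2 = 9; row 3: 29/2 = 29/2; row 4: 11/1 = 11. Minimum is 16/3 at row 1 (u1 leaves); pivot element 3.
Divide row 1 by 3; eliminate column x2 from the other rows.
In the new row 1, the x3 entry is the old entry divided by the pivot: 4/3 = 4/3.

4/3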